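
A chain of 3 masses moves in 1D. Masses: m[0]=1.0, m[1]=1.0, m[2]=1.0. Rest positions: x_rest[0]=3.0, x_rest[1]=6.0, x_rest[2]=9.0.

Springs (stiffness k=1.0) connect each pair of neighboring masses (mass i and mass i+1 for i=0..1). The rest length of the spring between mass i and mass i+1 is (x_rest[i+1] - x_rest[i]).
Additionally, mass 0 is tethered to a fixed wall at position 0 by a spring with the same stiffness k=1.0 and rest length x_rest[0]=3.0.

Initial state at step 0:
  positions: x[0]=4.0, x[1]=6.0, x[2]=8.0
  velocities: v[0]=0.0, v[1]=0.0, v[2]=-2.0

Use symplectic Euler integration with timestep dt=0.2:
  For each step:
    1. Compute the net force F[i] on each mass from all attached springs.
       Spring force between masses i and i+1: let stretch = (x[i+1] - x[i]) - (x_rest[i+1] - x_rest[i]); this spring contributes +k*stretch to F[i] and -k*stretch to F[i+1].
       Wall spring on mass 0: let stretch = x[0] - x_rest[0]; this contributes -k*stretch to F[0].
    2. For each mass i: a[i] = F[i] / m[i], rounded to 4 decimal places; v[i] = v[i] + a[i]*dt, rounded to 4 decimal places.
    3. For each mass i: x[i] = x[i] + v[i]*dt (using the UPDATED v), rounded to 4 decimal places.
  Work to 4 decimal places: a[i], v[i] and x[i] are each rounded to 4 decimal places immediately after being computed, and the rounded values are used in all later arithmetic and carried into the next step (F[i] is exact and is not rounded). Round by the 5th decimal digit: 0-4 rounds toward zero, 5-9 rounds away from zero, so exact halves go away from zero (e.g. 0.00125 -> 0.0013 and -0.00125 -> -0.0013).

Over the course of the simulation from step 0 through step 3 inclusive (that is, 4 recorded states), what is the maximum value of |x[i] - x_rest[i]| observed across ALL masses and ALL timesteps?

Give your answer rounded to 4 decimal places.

Answer: 1.9053

Derivation:
Step 0: x=[4.0000 6.0000 8.0000] v=[0.0000 0.0000 -2.0000]
Step 1: x=[3.9200 6.0000 7.6400] v=[-0.4000 0.0000 -1.8000]
Step 2: x=[3.7664 5.9824 7.3344] v=[-0.7680 -0.0880 -1.5280]
Step 3: x=[3.5508 5.9302 7.0947] v=[-1.0781 -0.2608 -1.1984]
Max displacement = 1.9053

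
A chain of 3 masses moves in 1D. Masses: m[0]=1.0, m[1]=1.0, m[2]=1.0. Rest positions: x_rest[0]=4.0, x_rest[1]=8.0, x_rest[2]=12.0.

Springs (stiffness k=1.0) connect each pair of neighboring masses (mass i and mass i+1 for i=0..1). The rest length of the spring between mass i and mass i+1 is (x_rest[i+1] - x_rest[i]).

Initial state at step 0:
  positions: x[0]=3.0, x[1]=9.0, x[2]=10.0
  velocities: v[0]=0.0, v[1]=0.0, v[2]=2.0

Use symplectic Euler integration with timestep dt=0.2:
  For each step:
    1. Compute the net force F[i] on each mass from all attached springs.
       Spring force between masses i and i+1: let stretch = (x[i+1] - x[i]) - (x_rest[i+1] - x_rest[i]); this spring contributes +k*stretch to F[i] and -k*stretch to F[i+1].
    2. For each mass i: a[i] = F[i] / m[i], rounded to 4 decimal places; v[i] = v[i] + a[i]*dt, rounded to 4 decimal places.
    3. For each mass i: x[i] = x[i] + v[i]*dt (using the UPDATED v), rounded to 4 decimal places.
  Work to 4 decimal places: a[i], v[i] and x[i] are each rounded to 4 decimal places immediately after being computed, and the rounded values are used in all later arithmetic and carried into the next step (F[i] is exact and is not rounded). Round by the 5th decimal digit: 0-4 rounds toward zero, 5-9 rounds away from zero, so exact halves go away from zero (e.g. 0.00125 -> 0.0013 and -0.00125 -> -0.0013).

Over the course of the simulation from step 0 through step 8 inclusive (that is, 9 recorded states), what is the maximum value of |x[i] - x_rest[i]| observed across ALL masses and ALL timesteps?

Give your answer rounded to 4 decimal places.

Answer: 2.3710

Derivation:
Step 0: x=[3.0000 9.0000 10.0000] v=[0.0000 0.0000 2.0000]
Step 1: x=[3.0800 8.8000 10.5200] v=[0.4000 -1.0000 2.6000]
Step 2: x=[3.2288 8.4400 11.1312] v=[0.7440 -1.8000 3.0560]
Step 3: x=[3.4260 7.9792 11.7948] v=[0.9862 -2.3040 3.3178]
Step 4: x=[3.6454 7.4889 12.4657] v=[1.0968 -2.4515 3.3547]
Step 5: x=[3.8585 7.0439 13.0976] v=[1.0655 -2.2248 3.1593]
Step 6: x=[4.0390 6.7137 13.6473] v=[0.9026 -1.6511 2.7486]
Step 7: x=[4.1665 6.5538 14.0797] v=[0.6375 -0.7993 2.1619]
Step 8: x=[4.2295 6.5995 14.3710] v=[0.3150 0.2284 1.4567]
Max displacement = 2.3710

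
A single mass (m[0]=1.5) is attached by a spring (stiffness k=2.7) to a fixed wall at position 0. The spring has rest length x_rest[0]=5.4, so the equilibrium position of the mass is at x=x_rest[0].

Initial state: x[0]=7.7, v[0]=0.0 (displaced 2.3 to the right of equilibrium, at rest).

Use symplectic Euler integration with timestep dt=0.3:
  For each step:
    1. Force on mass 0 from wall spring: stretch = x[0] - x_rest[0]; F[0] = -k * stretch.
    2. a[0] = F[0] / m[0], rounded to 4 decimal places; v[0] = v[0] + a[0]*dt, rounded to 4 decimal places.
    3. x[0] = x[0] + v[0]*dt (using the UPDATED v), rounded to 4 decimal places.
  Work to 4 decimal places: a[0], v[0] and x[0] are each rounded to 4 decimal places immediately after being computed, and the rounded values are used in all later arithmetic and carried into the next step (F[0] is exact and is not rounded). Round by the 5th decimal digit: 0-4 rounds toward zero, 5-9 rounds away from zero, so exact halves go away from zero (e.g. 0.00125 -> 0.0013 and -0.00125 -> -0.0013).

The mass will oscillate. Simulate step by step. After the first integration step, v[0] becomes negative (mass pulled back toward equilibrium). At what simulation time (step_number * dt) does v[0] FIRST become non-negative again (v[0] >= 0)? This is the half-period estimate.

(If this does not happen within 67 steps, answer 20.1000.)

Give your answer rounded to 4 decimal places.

Answer: 2.4000

Derivation:
Step 0: x=[7.7000] v=[0.0000]
Step 1: x=[7.3274] v=[-1.2420]
Step 2: x=[6.6426] v=[-2.2828]
Step 3: x=[5.7565] v=[-2.9538]
Step 4: x=[4.8126] v=[-3.1463]
Step 5: x=[3.9639] v=[-2.8291]
Step 6: x=[3.3478] v=[-2.0536]
Step 7: x=[3.0642] v=[-0.9454]
Step 8: x=[3.1590] v=[0.3159]
First v>=0 after going negative at step 8, time=2.4000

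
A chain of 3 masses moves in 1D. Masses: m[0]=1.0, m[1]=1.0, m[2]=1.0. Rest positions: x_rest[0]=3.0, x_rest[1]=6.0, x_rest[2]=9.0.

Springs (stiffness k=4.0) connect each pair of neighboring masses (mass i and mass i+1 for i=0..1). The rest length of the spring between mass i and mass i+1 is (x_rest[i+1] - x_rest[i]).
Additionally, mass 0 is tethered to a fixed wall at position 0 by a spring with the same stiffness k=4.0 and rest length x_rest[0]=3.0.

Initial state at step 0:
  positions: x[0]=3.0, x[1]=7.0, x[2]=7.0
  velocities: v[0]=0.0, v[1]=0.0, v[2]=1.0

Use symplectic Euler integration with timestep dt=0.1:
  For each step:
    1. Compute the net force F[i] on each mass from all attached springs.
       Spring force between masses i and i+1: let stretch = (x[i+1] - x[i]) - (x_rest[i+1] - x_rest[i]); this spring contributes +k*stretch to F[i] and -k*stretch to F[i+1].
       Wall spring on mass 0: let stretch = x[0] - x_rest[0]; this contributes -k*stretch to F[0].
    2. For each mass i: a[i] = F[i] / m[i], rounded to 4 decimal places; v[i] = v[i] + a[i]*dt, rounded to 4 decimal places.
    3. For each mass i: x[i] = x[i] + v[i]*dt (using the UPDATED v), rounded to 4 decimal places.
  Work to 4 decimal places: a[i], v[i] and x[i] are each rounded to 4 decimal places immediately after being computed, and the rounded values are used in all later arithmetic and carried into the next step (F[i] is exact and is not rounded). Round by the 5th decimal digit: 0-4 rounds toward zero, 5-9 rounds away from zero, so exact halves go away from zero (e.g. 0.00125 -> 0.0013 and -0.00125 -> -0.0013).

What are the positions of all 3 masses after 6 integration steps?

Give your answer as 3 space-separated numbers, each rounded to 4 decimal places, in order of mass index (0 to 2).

Step 0: x=[3.0000 7.0000 7.0000] v=[0.0000 0.0000 1.0000]
Step 1: x=[3.0400 6.8400 7.2200] v=[0.4000 -1.6000 2.2000]
Step 2: x=[3.1104 6.5432 7.5448] v=[0.7040 -2.9680 3.2480]
Step 3: x=[3.1937 6.1492 7.9495] v=[0.8330 -3.9405 4.0474]
Step 4: x=[3.2675 5.7089 8.4022] v=[0.7377 -4.4026 4.5273]
Step 5: x=[3.3082 5.2787 8.8672] v=[0.4073 -4.3018 4.6500]
Step 6: x=[3.2954 4.9132 9.3087] v=[-0.1278 -3.6546 4.4146]

Answer: 3.2954 4.9132 9.3087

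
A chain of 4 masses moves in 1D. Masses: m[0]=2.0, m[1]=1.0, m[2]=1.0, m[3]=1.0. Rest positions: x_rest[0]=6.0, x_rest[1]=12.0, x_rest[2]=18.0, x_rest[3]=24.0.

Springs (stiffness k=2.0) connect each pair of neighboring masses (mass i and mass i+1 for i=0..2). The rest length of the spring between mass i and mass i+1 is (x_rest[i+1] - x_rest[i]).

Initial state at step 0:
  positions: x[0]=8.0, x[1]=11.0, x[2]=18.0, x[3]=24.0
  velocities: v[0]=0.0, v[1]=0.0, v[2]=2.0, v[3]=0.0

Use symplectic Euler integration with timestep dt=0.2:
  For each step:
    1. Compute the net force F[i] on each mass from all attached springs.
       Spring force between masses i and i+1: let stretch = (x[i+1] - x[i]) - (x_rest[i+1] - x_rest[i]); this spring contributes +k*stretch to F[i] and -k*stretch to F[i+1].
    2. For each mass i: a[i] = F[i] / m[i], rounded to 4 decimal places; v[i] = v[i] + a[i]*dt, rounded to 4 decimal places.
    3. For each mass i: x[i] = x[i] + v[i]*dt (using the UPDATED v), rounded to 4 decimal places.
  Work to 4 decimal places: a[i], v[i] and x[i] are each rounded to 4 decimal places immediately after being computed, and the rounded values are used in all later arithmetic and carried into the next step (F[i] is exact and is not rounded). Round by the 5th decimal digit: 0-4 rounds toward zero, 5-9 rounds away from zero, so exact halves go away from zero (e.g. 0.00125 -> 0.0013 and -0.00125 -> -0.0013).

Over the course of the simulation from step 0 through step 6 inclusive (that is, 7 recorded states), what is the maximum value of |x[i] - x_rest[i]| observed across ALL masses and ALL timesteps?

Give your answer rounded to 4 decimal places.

Step 0: x=[8.0000 11.0000 18.0000 24.0000] v=[0.0000 0.0000 2.0000 0.0000]
Step 1: x=[7.8800 11.3200 18.3200 24.0000] v=[-0.6000 1.6000 1.6000 0.0000]
Step 2: x=[7.6576 11.9248 18.5344 24.0256] v=[-1.1120 3.0240 1.0720 0.1280]
Step 3: x=[7.3659 12.7170 18.6593 24.0919] v=[-1.4586 3.9610 0.6246 0.3315]
Step 4: x=[7.0482 13.5565 18.7434 24.2036] v=[-1.5884 4.1975 0.4207 0.5585]
Step 5: x=[6.7509 14.2903 18.8494 24.3585] v=[-1.4867 3.6689 0.5300 0.7744]
Step 6: x=[6.5151 14.7857 19.0314 24.5527] v=[-1.1788 2.4768 0.9100 0.9708]
Max displacement = 2.7857

Answer: 2.7857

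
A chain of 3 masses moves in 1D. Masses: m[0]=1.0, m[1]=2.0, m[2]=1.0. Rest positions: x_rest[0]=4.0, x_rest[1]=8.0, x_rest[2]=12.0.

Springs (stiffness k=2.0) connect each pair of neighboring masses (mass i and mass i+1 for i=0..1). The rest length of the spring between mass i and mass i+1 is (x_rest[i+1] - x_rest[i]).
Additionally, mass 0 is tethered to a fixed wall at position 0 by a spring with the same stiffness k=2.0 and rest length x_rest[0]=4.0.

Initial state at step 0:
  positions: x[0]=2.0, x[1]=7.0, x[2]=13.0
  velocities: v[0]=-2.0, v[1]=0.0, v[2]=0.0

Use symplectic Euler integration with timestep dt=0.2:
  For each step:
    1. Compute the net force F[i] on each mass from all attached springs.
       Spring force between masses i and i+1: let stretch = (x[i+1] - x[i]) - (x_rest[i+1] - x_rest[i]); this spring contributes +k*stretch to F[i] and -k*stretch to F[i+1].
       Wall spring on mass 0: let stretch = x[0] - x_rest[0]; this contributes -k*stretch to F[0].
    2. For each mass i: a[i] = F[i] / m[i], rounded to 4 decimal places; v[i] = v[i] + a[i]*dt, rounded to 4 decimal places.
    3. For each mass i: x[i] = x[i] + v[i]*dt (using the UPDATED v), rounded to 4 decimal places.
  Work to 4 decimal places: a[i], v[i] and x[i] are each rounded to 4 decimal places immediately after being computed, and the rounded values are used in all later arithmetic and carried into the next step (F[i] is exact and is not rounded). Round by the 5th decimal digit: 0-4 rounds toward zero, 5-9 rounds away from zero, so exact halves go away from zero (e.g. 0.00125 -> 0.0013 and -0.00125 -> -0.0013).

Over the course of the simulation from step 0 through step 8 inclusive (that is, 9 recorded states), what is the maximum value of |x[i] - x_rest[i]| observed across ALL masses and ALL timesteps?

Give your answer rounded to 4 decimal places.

Answer: 2.1746

Derivation:
Step 0: x=[2.0000 7.0000 13.0000] v=[-2.0000 0.0000 0.0000]
Step 1: x=[1.8400 7.0400 12.8400] v=[-0.8000 0.2000 -0.8000]
Step 2: x=[1.9488 7.1040 12.5360] v=[0.5440 0.3200 -1.5200]
Step 3: x=[2.3141 7.1791 12.1174] v=[1.8266 0.3754 -2.0928]
Step 4: x=[2.8835 7.2571 11.6238] v=[2.8470 0.3901 -2.4681]
Step 5: x=[3.5721 7.3348 11.1008] v=[3.4430 0.3887 -2.6148]
Step 6: x=[4.2759 7.4127 10.5966] v=[3.5192 0.3894 -2.5212]
Step 7: x=[4.8886 7.4925 10.1576] v=[3.0636 0.3988 -2.1948]
Step 8: x=[5.3185 7.5747 9.8254] v=[2.1497 0.4110 -1.6608]
Max displacement = 2.1746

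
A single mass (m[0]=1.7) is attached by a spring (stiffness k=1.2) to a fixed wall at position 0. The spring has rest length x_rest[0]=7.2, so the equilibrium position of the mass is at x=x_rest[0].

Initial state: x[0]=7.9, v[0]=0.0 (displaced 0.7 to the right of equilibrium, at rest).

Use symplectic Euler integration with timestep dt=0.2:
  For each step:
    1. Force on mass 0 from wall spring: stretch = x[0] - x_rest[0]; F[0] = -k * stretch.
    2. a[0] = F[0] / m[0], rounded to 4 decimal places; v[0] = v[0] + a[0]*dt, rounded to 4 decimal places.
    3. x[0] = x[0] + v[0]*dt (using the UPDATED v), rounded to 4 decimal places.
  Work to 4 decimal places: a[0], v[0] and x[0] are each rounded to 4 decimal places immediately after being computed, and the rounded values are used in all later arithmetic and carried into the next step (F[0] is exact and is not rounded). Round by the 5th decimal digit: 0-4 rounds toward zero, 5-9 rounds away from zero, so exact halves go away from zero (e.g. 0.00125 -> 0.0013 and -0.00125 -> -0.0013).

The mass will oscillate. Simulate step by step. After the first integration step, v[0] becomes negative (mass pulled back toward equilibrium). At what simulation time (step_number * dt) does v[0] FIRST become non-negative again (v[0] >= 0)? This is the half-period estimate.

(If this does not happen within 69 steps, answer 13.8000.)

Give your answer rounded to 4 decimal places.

Answer: 3.8000

Derivation:
Step 0: x=[7.9000] v=[0.0000]
Step 1: x=[7.8802] v=[-0.0988]
Step 2: x=[7.8412] v=[-0.1948]
Step 3: x=[7.7841] v=[-0.2853]
Step 4: x=[7.7105] v=[-0.3678]
Step 5: x=[7.6225] v=[-0.4399]
Step 6: x=[7.5226] v=[-0.4995]
Step 7: x=[7.4136] v=[-0.5450]
Step 8: x=[7.2986] v=[-0.5752]
Step 9: x=[7.1808] v=[-0.5891]
Step 10: x=[7.0635] v=[-0.5864]
Step 11: x=[6.9501] v=[-0.5671]
Step 12: x=[6.8437] v=[-0.5318]
Step 13: x=[6.7474] v=[-0.4815]
Step 14: x=[6.6639] v=[-0.4176]
Step 15: x=[6.5955] v=[-0.3419]
Step 16: x=[6.5442] v=[-0.2566]
Step 17: x=[6.5114] v=[-0.1640]
Step 18: x=[6.4980] v=[-0.0668]
Step 19: x=[6.5045] v=[0.0323]
First v>=0 after going negative at step 19, time=3.8000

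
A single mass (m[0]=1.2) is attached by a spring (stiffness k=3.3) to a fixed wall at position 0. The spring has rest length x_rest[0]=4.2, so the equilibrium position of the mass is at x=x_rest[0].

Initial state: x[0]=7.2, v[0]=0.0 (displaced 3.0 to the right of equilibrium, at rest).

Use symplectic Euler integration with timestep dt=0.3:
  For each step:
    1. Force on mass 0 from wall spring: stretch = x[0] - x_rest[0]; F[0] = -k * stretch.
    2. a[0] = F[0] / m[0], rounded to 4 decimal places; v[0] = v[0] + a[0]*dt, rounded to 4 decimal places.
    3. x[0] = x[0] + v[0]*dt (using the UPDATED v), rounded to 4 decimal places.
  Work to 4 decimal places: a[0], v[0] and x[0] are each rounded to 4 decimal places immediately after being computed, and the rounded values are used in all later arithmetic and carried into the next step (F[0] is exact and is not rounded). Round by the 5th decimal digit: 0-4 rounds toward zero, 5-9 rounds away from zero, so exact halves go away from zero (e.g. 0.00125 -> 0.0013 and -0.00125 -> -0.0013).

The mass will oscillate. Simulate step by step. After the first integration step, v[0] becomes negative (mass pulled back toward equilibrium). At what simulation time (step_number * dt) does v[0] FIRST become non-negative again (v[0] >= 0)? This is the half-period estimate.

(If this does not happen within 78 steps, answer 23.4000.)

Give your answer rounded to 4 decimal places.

Step 0: x=[7.2000] v=[0.0000]
Step 1: x=[6.4575] v=[-2.4750]
Step 2: x=[5.1563] v=[-4.3374]
Step 3: x=[3.6184] v=[-5.1263]
Step 4: x=[2.2245] v=[-4.6465]
Step 5: x=[1.3195] v=[-3.0167]
Step 6: x=[1.1274] v=[-0.6403]
Step 7: x=[1.6958] v=[1.8946]
First v>=0 after going negative at step 7, time=2.1000

Answer: 2.1000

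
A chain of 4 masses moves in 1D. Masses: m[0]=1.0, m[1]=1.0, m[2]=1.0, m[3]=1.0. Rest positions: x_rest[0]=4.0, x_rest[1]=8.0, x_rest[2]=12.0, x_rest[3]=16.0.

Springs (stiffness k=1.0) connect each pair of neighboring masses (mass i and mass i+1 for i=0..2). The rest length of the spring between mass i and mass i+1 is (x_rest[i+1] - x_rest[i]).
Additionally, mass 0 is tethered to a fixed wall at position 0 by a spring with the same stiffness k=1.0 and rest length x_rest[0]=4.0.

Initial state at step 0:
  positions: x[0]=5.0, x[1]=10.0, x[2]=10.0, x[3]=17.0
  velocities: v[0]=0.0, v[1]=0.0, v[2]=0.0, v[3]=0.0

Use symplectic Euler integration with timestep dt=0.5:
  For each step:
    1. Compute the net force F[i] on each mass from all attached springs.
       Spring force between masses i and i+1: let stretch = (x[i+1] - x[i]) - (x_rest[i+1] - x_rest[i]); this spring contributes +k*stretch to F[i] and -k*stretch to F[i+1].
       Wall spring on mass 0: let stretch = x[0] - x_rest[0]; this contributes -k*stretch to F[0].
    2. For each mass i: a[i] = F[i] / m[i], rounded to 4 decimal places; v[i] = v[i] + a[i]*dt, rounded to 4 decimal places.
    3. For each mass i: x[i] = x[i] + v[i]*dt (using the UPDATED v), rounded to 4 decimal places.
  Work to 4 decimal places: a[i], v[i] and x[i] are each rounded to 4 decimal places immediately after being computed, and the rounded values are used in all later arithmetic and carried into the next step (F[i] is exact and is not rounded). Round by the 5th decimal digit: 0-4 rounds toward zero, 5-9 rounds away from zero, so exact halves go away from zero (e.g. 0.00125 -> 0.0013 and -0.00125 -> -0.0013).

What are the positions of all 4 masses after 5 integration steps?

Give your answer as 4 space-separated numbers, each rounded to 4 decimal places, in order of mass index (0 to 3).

Step 0: x=[5.0000 10.0000 10.0000 17.0000] v=[0.0000 0.0000 0.0000 0.0000]
Step 1: x=[5.0000 8.7500 11.7500 16.2500] v=[0.0000 -2.5000 3.5000 -1.5000]
Step 2: x=[4.6875 7.3125 13.8750 15.3750] v=[-0.6250 -2.8750 4.2500 -1.7500]
Step 3: x=[3.8594 6.8594 14.7344 15.1250] v=[-1.6563 -0.9063 1.7188 -0.5000]
Step 4: x=[2.8164 7.6250 13.7227 15.7774] v=[-2.0860 1.5312 -2.0234 1.3047]
Step 5: x=[2.2715 8.7129 11.7003 16.9161] v=[-1.0899 2.1758 -4.0449 2.2774]

Answer: 2.2715 8.7129 11.7003 16.9161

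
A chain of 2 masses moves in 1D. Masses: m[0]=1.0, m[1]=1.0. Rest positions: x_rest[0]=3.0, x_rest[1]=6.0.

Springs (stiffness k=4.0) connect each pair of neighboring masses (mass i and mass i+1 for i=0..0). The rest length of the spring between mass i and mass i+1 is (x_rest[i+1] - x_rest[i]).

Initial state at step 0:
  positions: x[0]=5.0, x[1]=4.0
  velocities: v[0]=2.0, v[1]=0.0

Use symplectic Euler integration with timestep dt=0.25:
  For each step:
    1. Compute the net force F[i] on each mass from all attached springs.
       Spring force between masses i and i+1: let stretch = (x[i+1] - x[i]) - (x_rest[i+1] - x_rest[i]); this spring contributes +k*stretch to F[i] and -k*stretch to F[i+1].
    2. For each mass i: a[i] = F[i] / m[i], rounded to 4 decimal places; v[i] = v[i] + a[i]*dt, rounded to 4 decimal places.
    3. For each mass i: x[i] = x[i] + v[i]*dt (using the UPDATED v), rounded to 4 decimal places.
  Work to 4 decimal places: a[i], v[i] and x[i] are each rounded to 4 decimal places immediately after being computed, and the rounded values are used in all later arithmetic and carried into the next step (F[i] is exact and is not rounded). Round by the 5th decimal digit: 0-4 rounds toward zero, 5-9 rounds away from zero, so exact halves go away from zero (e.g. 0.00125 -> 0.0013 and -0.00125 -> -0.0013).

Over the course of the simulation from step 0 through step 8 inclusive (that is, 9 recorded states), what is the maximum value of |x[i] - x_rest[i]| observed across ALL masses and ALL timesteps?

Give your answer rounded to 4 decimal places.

Step 0: x=[5.0000 4.0000] v=[2.0000 0.0000]
Step 1: x=[4.5000 5.0000] v=[-2.0000 4.0000]
Step 2: x=[3.3750 6.6250] v=[-4.5000 6.5000]
Step 3: x=[2.3125 8.1875] v=[-4.2500 6.2500]
Step 4: x=[1.9688 9.0313] v=[-1.3750 3.3750]
Step 5: x=[2.6407 8.8594] v=[2.6875 -0.6875]
Step 6: x=[4.1173 7.8829] v=[5.9062 -3.9062]
Step 7: x=[5.7853 6.7150] v=[6.6718 -4.6718]
Step 8: x=[6.9357 6.0646] v=[4.6015 -2.6015]
Max displacement = 3.9357

Answer: 3.9357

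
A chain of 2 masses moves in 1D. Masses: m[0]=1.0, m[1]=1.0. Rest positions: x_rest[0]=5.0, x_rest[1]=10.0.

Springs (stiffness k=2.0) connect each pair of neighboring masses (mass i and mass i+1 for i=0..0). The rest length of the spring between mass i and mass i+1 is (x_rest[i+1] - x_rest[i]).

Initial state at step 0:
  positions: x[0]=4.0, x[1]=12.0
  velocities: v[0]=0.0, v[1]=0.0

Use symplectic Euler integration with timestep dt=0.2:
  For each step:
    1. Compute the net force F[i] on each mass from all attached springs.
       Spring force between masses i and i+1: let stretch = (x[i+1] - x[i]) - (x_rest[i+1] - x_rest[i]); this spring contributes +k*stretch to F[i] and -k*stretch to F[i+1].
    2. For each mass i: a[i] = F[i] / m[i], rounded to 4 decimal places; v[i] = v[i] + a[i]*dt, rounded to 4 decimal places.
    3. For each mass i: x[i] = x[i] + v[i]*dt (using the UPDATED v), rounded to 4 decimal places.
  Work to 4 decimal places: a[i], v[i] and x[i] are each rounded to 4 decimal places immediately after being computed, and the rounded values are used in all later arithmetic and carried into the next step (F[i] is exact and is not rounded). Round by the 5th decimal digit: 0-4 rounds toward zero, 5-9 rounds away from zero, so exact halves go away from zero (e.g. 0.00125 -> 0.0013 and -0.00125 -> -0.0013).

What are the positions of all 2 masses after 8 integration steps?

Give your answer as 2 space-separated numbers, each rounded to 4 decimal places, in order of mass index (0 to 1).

Step 0: x=[4.0000 12.0000] v=[0.0000 0.0000]
Step 1: x=[4.2400 11.7600] v=[1.2000 -1.2000]
Step 2: x=[4.6816 11.3184] v=[2.2080 -2.2080]
Step 3: x=[5.2541 10.7459] v=[2.8627 -2.8627]
Step 4: x=[5.8660 10.1340] v=[3.0594 -3.0594]
Step 5: x=[6.4193 9.5807] v=[2.7666 -2.7666]
Step 6: x=[6.8255 9.1745] v=[2.0312 -2.0312]
Step 7: x=[7.0197 8.9803] v=[0.9708 -0.9708]
Step 8: x=[6.9707 9.0293] v=[-0.2450 0.2450]

Answer: 6.9707 9.0293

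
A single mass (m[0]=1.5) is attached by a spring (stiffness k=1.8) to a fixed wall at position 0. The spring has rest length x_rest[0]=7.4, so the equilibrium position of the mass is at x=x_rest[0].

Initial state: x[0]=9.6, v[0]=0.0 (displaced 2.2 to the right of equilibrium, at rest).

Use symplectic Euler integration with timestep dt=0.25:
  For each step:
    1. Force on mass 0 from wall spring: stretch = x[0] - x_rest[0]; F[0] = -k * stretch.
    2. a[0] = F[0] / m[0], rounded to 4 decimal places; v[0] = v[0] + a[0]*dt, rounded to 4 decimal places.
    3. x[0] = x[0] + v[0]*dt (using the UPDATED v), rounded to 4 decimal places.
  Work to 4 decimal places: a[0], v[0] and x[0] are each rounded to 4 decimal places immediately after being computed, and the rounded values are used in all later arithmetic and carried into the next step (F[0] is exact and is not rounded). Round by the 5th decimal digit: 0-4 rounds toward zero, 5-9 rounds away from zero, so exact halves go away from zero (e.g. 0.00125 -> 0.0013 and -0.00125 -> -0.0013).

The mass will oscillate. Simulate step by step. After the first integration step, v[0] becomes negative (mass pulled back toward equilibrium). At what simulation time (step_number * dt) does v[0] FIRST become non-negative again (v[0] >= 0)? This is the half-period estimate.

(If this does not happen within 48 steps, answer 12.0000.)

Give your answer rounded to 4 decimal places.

Answer: 3.0000

Derivation:
Step 0: x=[9.6000] v=[0.0000]
Step 1: x=[9.4350] v=[-0.6600]
Step 2: x=[9.1174] v=[-1.2705]
Step 3: x=[8.6710] v=[-1.7857]
Step 4: x=[8.1293] v=[-2.1670]
Step 5: x=[7.5329] v=[-2.3858]
Step 6: x=[6.9265] v=[-2.4257]
Step 7: x=[6.3556] v=[-2.2837]
Step 8: x=[5.8630] v=[-1.9704]
Step 9: x=[5.4857] v=[-1.5093]
Step 10: x=[5.2520] v=[-0.9350]
Step 11: x=[5.1794] v=[-0.2906]
Step 12: x=[5.2733] v=[0.3756]
First v>=0 after going negative at step 12, time=3.0000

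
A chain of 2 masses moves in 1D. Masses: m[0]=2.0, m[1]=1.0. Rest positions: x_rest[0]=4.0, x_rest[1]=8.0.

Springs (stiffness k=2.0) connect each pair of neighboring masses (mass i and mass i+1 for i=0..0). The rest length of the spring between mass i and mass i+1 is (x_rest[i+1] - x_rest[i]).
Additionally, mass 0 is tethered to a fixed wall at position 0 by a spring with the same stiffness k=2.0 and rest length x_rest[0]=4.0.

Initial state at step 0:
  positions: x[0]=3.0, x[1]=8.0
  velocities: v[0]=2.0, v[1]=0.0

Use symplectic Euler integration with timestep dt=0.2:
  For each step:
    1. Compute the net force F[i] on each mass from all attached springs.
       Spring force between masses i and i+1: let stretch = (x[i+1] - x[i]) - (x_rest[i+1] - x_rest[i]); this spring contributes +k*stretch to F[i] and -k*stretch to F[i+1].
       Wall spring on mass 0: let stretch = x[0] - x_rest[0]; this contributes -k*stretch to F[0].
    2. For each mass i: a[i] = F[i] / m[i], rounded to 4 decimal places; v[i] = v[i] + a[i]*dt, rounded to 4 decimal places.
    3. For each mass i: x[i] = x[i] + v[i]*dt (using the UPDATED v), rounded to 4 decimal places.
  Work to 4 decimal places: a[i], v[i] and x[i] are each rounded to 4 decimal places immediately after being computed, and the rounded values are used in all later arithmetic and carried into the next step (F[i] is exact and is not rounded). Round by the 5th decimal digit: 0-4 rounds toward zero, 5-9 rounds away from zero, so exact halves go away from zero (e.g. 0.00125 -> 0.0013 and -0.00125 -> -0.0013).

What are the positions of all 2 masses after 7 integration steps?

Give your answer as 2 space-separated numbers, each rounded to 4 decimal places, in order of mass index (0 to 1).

Step 0: x=[3.0000 8.0000] v=[2.0000 0.0000]
Step 1: x=[3.4800 7.9200] v=[2.4000 -0.4000]
Step 2: x=[3.9984 7.8048] v=[2.5920 -0.5760]
Step 3: x=[4.5091 7.7051] v=[2.5536 -0.4986]
Step 4: x=[4.9673 7.6697] v=[2.2910 -0.1770]
Step 5: x=[5.3349 7.7381] v=[1.8380 0.3420]
Step 6: x=[5.5852 7.9342] v=[1.2517 0.9807]
Step 7: x=[5.7061 8.2624] v=[0.6045 1.6411]

Answer: 5.7061 8.2624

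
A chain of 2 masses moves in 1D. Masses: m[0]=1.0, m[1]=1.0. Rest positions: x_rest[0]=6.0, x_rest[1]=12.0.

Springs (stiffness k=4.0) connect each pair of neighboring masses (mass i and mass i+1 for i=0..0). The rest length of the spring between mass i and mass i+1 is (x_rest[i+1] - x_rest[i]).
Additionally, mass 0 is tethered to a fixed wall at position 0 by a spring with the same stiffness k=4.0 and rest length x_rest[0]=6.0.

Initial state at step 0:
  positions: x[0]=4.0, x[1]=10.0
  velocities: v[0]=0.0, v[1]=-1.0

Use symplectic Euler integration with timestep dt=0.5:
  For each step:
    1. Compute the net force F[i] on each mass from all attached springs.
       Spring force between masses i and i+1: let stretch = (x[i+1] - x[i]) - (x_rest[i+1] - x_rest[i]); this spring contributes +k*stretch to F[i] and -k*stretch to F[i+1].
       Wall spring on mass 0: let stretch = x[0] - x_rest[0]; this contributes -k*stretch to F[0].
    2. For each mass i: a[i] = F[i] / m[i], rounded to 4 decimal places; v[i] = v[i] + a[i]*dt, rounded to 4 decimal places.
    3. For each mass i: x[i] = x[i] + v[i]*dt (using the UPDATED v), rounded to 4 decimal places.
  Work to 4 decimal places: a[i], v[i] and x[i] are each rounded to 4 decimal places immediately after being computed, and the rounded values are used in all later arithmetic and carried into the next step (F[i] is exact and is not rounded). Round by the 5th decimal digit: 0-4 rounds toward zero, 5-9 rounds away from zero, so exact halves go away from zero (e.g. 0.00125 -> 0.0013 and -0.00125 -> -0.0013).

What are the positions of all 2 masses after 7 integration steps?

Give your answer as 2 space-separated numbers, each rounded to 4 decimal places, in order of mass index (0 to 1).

Step 0: x=[4.0000 10.0000] v=[0.0000 -1.0000]
Step 1: x=[6.0000 9.5000] v=[4.0000 -1.0000]
Step 2: x=[5.5000 11.5000] v=[-1.0000 4.0000]
Step 3: x=[5.5000 13.5000] v=[0.0000 4.0000]
Step 4: x=[8.0000 13.5000] v=[5.0000 0.0000]
Step 5: x=[8.0000 14.0000] v=[0.0000 1.0000]
Step 6: x=[6.0000 14.5000] v=[-4.0000 1.0000]
Step 7: x=[6.5000 12.5000] v=[1.0000 -4.0000]

Answer: 6.5000 12.5000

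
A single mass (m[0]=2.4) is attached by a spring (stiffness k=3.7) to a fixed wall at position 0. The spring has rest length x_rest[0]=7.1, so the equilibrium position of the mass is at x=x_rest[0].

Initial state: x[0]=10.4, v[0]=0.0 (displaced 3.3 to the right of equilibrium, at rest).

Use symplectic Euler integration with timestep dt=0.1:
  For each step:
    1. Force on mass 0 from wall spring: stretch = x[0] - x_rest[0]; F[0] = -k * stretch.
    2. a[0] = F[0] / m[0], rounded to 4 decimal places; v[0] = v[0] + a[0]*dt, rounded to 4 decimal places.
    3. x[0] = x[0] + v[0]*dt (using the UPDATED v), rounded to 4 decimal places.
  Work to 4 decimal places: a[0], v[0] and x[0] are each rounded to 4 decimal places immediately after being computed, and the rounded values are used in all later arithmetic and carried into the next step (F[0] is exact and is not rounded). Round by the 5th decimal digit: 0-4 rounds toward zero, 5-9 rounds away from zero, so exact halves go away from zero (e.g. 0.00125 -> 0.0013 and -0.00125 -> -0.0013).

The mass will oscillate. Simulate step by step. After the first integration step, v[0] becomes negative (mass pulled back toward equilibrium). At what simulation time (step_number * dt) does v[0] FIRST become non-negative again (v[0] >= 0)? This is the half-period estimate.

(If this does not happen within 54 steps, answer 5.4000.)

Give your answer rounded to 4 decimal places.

Answer: 2.6000

Derivation:
Step 0: x=[10.4000] v=[0.0000]
Step 1: x=[10.3491] v=[-0.5088]
Step 2: x=[10.2481] v=[-1.0097]
Step 3: x=[10.0986] v=[-1.4950]
Step 4: x=[9.9029] v=[-1.9573]
Step 5: x=[9.6640] v=[-2.3894]
Step 6: x=[9.3855] v=[-2.7847]
Step 7: x=[9.0718] v=[-3.1371]
Step 8: x=[8.7277] v=[-3.4411]
Step 9: x=[8.3585] v=[-3.6920]
Step 10: x=[7.9699] v=[-3.8860]
Step 11: x=[7.5679] v=[-4.0201]
Step 12: x=[7.1587] v=[-4.0922]
Step 13: x=[6.7486] v=[-4.1013]
Step 14: x=[6.3439] v=[-4.0471]
Step 15: x=[5.9509] v=[-3.9305]
Step 16: x=[5.5756] v=[-3.7534]
Step 17: x=[5.2238] v=[-3.5184]
Step 18: x=[4.9009] v=[-3.2292]
Step 19: x=[4.6119] v=[-2.8902]
Step 20: x=[4.3612] v=[-2.5066]
Step 21: x=[4.1528] v=[-2.0844]
Step 22: x=[3.9898] v=[-1.6300]
Step 23: x=[3.8748] v=[-1.1505]
Step 24: x=[3.8095] v=[-0.6533]
Step 25: x=[3.7949] v=[-0.1460]
Step 26: x=[3.8313] v=[0.3635]
First v>=0 after going negative at step 26, time=2.6000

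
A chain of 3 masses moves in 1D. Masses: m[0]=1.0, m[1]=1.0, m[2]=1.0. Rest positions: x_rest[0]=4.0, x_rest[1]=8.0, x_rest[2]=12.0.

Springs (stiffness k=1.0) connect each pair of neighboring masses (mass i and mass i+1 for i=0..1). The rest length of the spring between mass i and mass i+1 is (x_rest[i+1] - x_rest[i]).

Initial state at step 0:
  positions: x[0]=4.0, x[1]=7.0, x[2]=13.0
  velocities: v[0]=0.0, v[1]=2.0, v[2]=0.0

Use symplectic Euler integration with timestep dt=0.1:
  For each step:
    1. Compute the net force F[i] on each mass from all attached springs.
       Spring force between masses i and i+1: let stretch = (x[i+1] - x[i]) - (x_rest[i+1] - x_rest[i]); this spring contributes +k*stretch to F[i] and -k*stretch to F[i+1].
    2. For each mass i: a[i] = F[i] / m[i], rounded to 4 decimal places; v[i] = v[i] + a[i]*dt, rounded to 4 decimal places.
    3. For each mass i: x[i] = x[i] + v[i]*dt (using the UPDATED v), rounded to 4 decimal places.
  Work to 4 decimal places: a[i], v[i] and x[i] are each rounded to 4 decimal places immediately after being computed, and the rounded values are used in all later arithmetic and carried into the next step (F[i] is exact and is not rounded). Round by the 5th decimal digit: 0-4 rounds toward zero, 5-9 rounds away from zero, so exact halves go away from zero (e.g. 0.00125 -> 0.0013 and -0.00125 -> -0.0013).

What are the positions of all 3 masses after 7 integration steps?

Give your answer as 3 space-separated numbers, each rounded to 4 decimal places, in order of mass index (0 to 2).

Answer: 3.8724 8.9229 12.6047

Derivation:
Step 0: x=[4.0000 7.0000 13.0000] v=[0.0000 2.0000 0.0000]
Step 1: x=[3.9900 7.2300 12.9800] v=[-0.1000 2.3000 -0.2000]
Step 2: x=[3.9724 7.4851 12.9425] v=[-0.1760 2.5510 -0.3750]
Step 3: x=[3.9499 7.7597 12.8904] v=[-0.2247 2.7455 -0.5207]
Step 4: x=[3.9255 8.0475 12.8270] v=[-0.2437 2.8776 -0.6338]
Step 5: x=[3.9024 8.3418 12.7558] v=[-0.2315 2.9434 -0.7118]
Step 6: x=[3.8836 8.6359 12.6805] v=[-0.1876 2.9409 -0.7532]
Step 7: x=[3.8724 8.9229 12.6047] v=[-0.1124 2.8701 -0.7577]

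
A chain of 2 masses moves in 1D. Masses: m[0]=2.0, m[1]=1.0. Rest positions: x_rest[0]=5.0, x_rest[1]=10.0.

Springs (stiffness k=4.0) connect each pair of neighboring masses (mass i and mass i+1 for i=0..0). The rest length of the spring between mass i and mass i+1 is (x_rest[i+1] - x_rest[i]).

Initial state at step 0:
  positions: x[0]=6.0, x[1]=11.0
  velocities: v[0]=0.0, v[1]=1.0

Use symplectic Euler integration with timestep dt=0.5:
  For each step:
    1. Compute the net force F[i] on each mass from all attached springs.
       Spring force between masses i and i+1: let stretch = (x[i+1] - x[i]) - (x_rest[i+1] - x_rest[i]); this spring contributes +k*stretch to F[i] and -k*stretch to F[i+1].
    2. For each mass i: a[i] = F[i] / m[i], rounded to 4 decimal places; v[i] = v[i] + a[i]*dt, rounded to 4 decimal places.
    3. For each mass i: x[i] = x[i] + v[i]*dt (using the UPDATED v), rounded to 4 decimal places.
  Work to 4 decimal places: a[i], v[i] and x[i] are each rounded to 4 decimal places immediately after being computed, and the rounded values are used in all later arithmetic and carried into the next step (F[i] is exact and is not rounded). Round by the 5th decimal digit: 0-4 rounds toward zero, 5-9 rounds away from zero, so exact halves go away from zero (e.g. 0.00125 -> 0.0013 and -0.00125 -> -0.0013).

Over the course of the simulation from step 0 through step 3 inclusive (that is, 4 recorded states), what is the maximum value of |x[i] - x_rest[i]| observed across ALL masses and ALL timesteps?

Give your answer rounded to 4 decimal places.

Answer: 1.6250

Derivation:
Step 0: x=[6.0000 11.0000] v=[0.0000 1.0000]
Step 1: x=[6.0000 11.5000] v=[0.0000 1.0000]
Step 2: x=[6.2500 11.5000] v=[0.5000 0.0000]
Step 3: x=[6.6250 11.2500] v=[0.7500 -0.5000]
Max displacement = 1.6250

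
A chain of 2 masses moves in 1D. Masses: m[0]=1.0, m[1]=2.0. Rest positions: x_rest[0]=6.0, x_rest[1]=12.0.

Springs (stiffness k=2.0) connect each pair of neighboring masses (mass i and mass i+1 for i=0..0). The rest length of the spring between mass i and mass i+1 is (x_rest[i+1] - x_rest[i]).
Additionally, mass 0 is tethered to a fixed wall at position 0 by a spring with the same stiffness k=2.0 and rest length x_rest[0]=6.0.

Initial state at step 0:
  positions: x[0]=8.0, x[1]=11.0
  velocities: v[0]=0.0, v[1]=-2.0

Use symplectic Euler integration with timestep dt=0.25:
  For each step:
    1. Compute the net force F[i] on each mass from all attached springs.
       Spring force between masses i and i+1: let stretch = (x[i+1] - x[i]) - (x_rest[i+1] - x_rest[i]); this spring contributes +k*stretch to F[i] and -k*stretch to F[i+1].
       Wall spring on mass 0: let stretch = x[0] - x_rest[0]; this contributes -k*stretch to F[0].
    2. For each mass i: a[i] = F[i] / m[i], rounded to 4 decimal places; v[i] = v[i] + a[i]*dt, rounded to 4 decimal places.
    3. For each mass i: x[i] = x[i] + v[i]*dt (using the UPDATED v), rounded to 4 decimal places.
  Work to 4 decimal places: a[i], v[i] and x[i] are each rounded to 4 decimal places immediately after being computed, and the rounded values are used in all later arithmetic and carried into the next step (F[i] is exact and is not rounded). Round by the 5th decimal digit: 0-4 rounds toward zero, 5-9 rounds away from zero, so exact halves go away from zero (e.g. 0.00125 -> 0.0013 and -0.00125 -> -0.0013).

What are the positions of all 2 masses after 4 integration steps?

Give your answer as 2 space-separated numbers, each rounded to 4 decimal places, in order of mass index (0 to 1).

Step 0: x=[8.0000 11.0000] v=[0.0000 -2.0000]
Step 1: x=[7.3750 10.6875] v=[-2.5000 -1.2500]
Step 2: x=[6.2422 10.5430] v=[-4.5313 -0.5781]
Step 3: x=[4.8667 10.5047] v=[-5.5020 -0.1533]
Step 4: x=[3.5876 10.4890] v=[-5.1164 -0.0628]

Answer: 3.5876 10.4890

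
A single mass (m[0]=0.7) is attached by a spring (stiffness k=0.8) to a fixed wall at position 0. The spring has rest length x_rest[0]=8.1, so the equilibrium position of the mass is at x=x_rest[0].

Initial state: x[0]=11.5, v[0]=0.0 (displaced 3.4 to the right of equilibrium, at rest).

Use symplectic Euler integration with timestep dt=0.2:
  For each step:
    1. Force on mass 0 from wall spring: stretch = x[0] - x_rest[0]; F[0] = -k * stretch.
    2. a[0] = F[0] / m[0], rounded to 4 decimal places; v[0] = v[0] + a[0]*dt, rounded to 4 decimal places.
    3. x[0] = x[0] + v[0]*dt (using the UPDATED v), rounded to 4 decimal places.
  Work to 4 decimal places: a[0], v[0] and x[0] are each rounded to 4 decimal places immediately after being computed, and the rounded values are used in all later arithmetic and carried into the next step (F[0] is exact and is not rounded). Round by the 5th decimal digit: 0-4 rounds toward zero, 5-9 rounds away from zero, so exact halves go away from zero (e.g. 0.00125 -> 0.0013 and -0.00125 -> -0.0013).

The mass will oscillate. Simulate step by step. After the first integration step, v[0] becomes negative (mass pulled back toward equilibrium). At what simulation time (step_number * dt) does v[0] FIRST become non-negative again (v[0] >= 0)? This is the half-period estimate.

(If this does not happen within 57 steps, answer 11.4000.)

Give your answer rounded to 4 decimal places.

Answer: 3.0000

Derivation:
Step 0: x=[11.5000] v=[0.0000]
Step 1: x=[11.3446] v=[-0.7771]
Step 2: x=[11.0409] v=[-1.5187]
Step 3: x=[10.6027] v=[-2.1909]
Step 4: x=[10.0501] v=[-2.7629]
Step 5: x=[9.4084] v=[-3.2086]
Step 6: x=[8.7069] v=[-3.5077]
Step 7: x=[7.9776] v=[-3.6464]
Step 8: x=[7.2539] v=[-3.6184]
Step 9: x=[6.5689] v=[-3.4250]
Step 10: x=[5.9539] v=[-3.0750]
Step 11: x=[5.4370] v=[-2.5845]
Step 12: x=[5.0418] v=[-1.9758]
Step 13: x=[4.7864] v=[-1.2768]
Step 14: x=[4.6825] v=[-0.5194]
Step 15: x=[4.7348] v=[0.2617]
First v>=0 after going negative at step 15, time=3.0000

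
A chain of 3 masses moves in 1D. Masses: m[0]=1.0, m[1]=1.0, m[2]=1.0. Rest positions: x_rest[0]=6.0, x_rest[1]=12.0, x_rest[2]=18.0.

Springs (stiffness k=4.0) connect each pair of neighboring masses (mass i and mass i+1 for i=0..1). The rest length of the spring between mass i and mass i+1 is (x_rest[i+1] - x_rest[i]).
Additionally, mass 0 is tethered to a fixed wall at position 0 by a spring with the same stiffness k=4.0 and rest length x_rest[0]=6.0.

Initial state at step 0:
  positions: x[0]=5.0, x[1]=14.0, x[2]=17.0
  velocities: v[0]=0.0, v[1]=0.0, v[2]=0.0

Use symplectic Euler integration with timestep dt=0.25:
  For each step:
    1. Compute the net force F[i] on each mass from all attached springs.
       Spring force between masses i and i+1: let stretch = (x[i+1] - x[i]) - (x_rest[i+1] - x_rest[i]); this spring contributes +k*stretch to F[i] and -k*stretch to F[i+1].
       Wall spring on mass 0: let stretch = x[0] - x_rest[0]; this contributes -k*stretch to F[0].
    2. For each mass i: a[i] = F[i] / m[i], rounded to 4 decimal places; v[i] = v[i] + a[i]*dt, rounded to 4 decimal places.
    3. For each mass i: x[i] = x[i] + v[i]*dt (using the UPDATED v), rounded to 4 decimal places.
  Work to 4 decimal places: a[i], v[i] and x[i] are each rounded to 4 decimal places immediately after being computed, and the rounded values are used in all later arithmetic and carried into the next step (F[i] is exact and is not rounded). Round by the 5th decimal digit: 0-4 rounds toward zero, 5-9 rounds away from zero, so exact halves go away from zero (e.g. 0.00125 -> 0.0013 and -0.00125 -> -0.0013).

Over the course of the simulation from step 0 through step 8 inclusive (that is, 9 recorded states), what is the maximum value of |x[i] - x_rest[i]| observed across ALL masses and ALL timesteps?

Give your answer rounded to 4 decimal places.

Step 0: x=[5.0000 14.0000 17.0000] v=[0.0000 0.0000 0.0000]
Step 1: x=[6.0000 12.5000 17.7500] v=[4.0000 -6.0000 3.0000]
Step 2: x=[7.1250 10.6875 18.6875] v=[4.5000 -7.2500 3.7500]
Step 3: x=[7.3594 9.9844 19.1250] v=[0.9375 -2.8125 1.7500]
Step 4: x=[6.4102 10.9102 18.7774] v=[-3.7969 3.7031 -1.3906]
Step 5: x=[4.9834 12.6778 17.9630] v=[-5.7071 7.0703 -3.2578]
Step 6: x=[4.2344 13.8431 17.3273] v=[-2.9961 4.6611 -2.5430]
Step 7: x=[4.8290 13.4773 17.3205] v=[2.3782 -1.4634 -0.0272]
Step 8: x=[6.3784 11.9102 17.8529] v=[6.1975 -6.2685 2.1296]
Max displacement = 2.0156

Answer: 2.0156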